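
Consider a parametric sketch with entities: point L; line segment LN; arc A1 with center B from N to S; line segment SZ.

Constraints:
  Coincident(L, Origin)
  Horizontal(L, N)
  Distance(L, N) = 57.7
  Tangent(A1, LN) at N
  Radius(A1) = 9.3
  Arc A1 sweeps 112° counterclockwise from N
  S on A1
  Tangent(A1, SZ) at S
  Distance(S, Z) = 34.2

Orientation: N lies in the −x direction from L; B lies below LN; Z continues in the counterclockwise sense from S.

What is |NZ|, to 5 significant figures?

44.690

On A1, N sits at bearing 90° from B; a 112° counterclockwise sweep puts S at bearing 202°, so S = B + 9.3·(cos 202°, sin 202°) = (-66.323, -12.784). The tangent condition forces BS to be normal to SZ, so SZ runs along (−sin 202°, cos 202°); with |SZ| = 34.2, Z = (-53.511, -44.494). Then |NZ| = |Z − N| = 44.690.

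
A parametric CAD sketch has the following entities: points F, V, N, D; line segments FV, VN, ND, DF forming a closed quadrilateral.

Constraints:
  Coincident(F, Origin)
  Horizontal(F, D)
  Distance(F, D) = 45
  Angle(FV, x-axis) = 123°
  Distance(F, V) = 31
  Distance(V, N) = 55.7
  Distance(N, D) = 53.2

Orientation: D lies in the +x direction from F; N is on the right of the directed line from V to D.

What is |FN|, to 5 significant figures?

27.297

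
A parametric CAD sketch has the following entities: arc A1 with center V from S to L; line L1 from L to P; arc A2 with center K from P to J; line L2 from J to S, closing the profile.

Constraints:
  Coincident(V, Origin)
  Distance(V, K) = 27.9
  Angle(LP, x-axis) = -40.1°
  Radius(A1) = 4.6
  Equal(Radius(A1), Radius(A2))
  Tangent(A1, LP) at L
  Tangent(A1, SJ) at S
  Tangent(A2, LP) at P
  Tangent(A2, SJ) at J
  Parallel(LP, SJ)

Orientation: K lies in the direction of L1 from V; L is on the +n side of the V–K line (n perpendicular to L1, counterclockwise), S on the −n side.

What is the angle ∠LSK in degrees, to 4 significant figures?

80.64°

V is at the origin and K lies 27.9 along u from V, so K = 27.9·u = (21.34, -17.97). Tangency of A1 to both parallel lines with radius 4.6 puts L and S at V ± 4.6·n: L = (2.963, 3.519), S = (-2.963, -3.519). Then cos ∠LSK = SL·SK / (|SL||SK|), giving 80.64°.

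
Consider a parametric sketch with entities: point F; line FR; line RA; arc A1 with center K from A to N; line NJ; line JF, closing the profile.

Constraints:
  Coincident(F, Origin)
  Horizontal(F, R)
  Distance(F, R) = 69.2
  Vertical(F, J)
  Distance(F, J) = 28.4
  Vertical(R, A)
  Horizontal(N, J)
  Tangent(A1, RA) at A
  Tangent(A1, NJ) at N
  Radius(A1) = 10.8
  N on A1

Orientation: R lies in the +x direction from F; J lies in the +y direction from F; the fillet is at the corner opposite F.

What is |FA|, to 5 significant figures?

71.403

The virtual corner opposite F is at (69.200, 28.400). A1 meets RA tangentially, so KA is at right angles to RA and tangency of A1 to NJ means the radius KN is perpendicular to NJ, with radius 10.8, so the center K sits 10.8 in from both sides at K = (58.400, 17.600). That places the tangent points at A = (69.200, 17.600) on RA and N = (58.400, 28.400) on NJ. Then |FA| = |A − F| = 71.403.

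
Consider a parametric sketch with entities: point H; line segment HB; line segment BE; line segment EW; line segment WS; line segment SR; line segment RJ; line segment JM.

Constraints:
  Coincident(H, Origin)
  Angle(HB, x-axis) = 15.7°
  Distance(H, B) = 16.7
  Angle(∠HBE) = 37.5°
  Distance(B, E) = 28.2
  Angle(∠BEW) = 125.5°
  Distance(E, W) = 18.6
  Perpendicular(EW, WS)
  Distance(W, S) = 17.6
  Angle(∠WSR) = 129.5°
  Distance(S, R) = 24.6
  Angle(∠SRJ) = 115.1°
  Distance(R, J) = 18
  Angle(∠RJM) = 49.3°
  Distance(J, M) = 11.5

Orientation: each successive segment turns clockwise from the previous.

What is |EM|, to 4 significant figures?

21.75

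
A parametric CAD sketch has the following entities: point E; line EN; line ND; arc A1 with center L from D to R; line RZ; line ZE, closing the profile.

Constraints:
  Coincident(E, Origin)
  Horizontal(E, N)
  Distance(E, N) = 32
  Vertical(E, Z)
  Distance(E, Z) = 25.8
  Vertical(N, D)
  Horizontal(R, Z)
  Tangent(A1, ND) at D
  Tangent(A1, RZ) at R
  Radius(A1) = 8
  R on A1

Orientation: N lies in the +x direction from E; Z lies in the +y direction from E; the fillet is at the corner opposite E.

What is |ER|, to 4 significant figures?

35.24

The virtual corner opposite E is at (32.00, 25.80). The tangent condition forces LD to be normal to ND and since A1 is tangent to RZ there, LR ⟂ RZ, with radius 8.0, so the center L sits 8.0 in from both sides at L = (24.00, 17.80). That places the tangent points at D = (32.00, 17.80) on ND and R = (24.00, 25.80) on RZ. Then |ER| = |R − E| = 35.24.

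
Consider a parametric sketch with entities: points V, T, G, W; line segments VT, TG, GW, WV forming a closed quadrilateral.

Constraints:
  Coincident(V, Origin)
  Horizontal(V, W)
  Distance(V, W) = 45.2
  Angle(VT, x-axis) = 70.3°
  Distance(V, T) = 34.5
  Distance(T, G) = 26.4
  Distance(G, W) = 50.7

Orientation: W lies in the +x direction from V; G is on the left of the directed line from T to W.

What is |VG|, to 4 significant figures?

58.65

Checks: |TG| = 26.40 ✓; |GW| = 50.70 ✓.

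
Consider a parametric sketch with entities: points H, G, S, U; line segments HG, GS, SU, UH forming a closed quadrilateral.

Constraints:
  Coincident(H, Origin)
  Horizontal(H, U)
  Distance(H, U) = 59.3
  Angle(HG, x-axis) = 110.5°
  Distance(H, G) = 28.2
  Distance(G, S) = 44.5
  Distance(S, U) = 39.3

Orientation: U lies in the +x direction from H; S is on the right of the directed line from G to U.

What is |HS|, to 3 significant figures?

21.4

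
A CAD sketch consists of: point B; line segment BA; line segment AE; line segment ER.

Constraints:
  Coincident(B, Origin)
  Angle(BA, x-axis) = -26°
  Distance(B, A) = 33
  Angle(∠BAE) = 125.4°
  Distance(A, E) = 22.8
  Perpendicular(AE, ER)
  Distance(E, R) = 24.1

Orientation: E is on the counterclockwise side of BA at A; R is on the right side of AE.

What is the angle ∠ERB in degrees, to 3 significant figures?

39.4°

B is at the origin; BA runs at -26.0° with length 33.0, so A = 33.0·(cos -26.0°, sin -26.0°) = (29.7, -14.5). ∠BAE = 125.4°, so AE runs at -26.0° + (180° − 125.4°) = 28.6° from the x-axis; with |AE| = 22.8, E = A + 22.8·(cos 28.6°, sin 28.6°) = (49.7, -3.55). AE ⟂ ER; with |ER| = 24.1 on the right of AE, R = E + 24.1·(0.479, -0.878) = (61.2, -24.7). Then cos ∠ERB = RE·RB / (|RE||RB|), giving 39.4°.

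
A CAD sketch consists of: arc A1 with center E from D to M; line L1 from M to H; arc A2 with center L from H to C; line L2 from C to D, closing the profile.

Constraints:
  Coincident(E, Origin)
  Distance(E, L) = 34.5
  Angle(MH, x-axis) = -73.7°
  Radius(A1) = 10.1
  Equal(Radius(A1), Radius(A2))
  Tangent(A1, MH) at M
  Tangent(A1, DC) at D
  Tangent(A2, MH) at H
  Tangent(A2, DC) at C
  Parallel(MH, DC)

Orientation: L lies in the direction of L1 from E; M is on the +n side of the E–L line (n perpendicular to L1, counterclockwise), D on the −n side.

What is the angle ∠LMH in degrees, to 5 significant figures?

16.318°

The slot axis is L1's direction at -73.7°, so u = (cos -73.7°, sin -73.7°) = (0.28067, -0.95981) and n = (−sin -73.7°, cos -73.7°) = (0.95981, 0.28067). E is at the origin and L lies 34.5 along u from E, so L = 34.5·u = (9.6830, -33.113). Tangency of A1 to both parallel lines with radius 10.1 puts M and D at E ± 10.1·n: M = (9.6940, 2.8347), D = (-9.6940, -2.8347). Equal radii place H and C the same way about L: H = L + 10.1·n = (19.377, -30.279), C = L − 10.1·n = (-0.011032, -35.948). Then cos ∠LMH = ML·MH / (|ML||MH|), giving 16.318°.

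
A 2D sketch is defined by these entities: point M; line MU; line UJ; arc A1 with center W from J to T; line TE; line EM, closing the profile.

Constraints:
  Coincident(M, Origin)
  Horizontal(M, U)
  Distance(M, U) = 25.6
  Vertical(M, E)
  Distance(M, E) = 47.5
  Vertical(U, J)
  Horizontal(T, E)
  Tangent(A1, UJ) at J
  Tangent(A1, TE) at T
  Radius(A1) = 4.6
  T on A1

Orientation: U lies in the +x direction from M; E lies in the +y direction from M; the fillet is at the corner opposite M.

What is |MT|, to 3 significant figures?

51.9

M is at the origin; M and U share the same y with |MU| = 25.6 and U on the +x side, so U = (25.6, 0.00). M and E share the same x with |ME| = 47.5 and E on the +y side, so E = (0.00, 47.5). The virtual corner opposite M is at (25.6, 47.5). A1 meets UJ tangentially, so WJ is at right angles to UJ and the tangent condition forces WT to be normal to TE, with radius 4.6, so the center W sits 4.6 in from both sides at W = (21.0, 42.9). That places the tangent points at J = (25.6, 42.9) on UJ and T = (21.0, 47.5) on TE. Then |MT| = |T − M| = 51.9.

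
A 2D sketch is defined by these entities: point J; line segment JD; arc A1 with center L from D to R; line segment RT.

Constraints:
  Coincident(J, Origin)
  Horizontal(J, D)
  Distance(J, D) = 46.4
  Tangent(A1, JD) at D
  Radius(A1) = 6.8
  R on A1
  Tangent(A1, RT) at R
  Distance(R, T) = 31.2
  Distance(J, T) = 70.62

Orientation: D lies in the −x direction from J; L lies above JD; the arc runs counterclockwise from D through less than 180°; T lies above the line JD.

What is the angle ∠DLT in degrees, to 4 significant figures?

152.2°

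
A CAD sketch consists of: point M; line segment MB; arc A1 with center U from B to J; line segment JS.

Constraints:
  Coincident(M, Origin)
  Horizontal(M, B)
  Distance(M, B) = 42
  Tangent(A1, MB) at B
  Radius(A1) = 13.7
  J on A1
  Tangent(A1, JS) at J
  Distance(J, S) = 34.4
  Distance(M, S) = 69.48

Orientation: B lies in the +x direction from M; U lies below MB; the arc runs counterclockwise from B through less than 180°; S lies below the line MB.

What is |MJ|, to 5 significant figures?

36.699

Checks: |UJ| = 13.70 ✓; ∠(UJ, JS) = 90.00° ✓; |JS| = 34.40 ✓; |MS| = 69.48 ✓.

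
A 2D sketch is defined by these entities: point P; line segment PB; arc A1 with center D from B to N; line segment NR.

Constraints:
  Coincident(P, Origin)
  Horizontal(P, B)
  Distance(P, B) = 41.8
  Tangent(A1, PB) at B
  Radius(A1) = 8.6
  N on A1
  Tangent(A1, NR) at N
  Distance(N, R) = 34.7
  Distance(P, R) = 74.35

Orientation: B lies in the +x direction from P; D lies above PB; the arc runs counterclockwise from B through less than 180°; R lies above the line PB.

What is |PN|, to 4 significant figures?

49.67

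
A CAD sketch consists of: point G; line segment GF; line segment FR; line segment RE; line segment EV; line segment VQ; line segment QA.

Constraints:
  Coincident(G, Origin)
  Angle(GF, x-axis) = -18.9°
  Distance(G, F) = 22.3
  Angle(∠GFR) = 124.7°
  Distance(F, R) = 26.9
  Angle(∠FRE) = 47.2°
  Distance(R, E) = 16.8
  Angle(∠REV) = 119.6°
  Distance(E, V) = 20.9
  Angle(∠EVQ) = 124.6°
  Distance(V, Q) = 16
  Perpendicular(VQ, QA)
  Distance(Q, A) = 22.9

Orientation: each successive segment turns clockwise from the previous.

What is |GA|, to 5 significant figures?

41.253

G is at the origin; GF runs at -18.9° with length 22.3, so F = (21.098, -7.2234). ∠GFR = 124.7° gives FR at -74.200° from the x-axis; with |FR| = 26.9, R = (28.422, -33.107). ∠FRE = 47.2° gives RE at 153.00° from the x-axis; with |RE| = 16.8, E = (13.453, -25.480). ∠REV = 119.6° gives EV at 92.600° from the x-axis; with |EV| = 20.9, V = (12.505, -4.6015). ∠EVQ = 124.6° gives VQ at 37.200° from the x-axis; with |VQ| = 16.0, Q = (25.250, 5.0721). The perpendicularity gives QA at right angles to VQ, so QA runs at -52.800°; with |QA| = 22.9, A = (39.095, -13.168). Then |GA| = |A − G| = 41.253.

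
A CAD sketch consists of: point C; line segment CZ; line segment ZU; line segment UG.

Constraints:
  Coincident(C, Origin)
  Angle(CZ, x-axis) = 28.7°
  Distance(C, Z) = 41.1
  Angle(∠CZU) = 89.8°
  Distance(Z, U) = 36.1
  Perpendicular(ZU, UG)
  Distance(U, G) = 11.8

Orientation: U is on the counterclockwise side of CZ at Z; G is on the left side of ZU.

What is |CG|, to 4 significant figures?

46.38

C is at the origin; CZ runs at 28.7° with length 41.1, so Z = 41.1·(cos 28.7°, sin 28.7°) = (36.05, 19.74). ∠CZU = 89.8°, so ZU runs at 28.7° + (180° − 89.8°) = 118.9° from the x-axis; with |ZU| = 36.1, U = Z + 36.1·(cos 118.9°, sin 118.9°) = (18.60, 51.34). The perpendicularity gives UG at right angles to ZU; with |UG| = 11.8 on the left of ZU, G = U + 11.8·(-0.8755, -0.4833) = (8.274, 45.64). Then |CG| = |G − C| = 46.38.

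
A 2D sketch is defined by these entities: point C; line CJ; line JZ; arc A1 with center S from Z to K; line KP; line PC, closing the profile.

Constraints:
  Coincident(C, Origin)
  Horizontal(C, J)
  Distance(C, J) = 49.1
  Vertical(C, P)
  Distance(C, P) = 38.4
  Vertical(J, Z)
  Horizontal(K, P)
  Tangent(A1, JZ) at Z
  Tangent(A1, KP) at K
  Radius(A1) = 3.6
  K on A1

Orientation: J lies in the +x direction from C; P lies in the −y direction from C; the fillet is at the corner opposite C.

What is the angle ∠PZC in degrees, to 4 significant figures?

39.52°

C is at the origin; C and J share the same y with |CJ| = 49.1 and J on the +x side, so J = (49.10, 0.000). CP is vertical with |CP| = 38.4 and P on the −y side, so P = (0.000, -38.40). The virtual corner opposite C is at (49.10, -38.40). Tangency of A1 to JZ means the radius SZ is perpendicular to JZ and the tangent condition forces SK to be normal to KP, with radius 3.6, so the center S sits 3.6 in from both sides at S = (45.50, -34.80). That places the tangent points at Z = (49.10, -34.80) on JZ and K = (45.50, -38.40) on KP. Then cos ∠PZC = ZP·ZC / (|ZP||ZC|), giving 39.52°.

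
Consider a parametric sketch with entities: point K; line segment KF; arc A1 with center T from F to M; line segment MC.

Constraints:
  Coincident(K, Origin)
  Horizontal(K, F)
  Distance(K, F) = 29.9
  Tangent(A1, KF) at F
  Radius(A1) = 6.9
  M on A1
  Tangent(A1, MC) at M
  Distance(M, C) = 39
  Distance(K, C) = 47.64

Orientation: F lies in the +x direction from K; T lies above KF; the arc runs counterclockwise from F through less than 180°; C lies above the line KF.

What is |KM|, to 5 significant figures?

37.375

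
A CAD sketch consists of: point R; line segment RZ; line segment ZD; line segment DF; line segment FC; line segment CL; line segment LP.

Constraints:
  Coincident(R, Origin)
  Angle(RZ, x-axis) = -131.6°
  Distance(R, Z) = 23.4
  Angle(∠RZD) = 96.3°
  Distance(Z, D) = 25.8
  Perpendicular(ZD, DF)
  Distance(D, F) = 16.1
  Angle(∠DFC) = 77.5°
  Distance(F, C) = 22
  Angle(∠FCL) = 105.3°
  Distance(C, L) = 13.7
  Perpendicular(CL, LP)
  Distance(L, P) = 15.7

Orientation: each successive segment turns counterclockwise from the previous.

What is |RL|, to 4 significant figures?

26.35

R is at the origin; RZ runs at -131.6° with length 23.4, so Z = (-15.54, -17.50). ∠RZD = 96.3° gives ZD at -47.90° from the x-axis; with |ZD| = 25.8, D = (1.761, -36.64). The perpendicularity gives DF at right angles to ZD, so DF runs at 42.10°; with |DF| = 16.1, F = (13.71, -25.85). ∠DFC = 77.5° gives FC at 144.6° from the x-axis; with |FC| = 22.0, C = (-4.226, -13.10). ∠FCL = 105.3° gives CL at -140.7° from the x-axis; with |CL| = 13.7, L = (-14.83, -21.78). Then |RL| = |L − R| = 26.35.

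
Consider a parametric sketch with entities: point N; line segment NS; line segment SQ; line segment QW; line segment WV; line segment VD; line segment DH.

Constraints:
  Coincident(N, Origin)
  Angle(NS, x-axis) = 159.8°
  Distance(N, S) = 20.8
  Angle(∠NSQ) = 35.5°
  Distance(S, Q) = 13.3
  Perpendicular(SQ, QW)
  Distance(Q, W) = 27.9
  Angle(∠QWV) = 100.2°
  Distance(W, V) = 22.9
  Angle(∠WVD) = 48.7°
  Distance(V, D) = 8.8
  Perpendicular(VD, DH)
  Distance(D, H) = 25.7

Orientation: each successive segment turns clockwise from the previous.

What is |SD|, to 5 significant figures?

24.867

N is at the origin; NS runs at 159.8° with length 20.8, so S = (-19.521, 7.1822). ∠NSQ = 35.5° gives SQ at 15.300° from the x-axis; with |SQ| = 13.3, Q = (-6.6920, 10.692). SQ ⟂ QW, so QW runs at -74.700°; with |QW| = 27.9, W = (0.67002, -16.219). ∠QWV = 100.2° gives WV at -154.50° from the x-axis; with |WV| = 22.9, V = (-19.999, -26.078). ∠WVD = 48.7° gives VD at 74.200° from the x-axis; with |VD| = 8.8, D = (-17.603, -17.611). Then |SD| = |D − S| = 24.867.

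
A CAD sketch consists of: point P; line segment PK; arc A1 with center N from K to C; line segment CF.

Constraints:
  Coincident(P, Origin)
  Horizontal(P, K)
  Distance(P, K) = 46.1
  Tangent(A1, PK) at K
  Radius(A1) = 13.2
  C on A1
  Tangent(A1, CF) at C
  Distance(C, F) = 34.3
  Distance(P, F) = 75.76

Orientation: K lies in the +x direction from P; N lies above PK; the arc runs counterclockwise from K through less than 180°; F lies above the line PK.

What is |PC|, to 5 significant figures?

60.784

P is at the origin; P and K share the same y with |PK| = 46.1 and K on the +x side, so K = (46.100, 0.0000). The tangent condition forces NK to be normal to PK, so N = K + (0, 13.2) = (46.100, 13.200). Since NC ⟂ CF (tangency), |NF| = √(13.2² + 34.3²) = 36.752 regardless of where C sits on A1. So F lies on both circle(P, 75.76) and circle(N, 36.752); the above-PK intersection is F = (58.897, 47.653). C is the foot of the tangent from F: C = (59.299, 13.355).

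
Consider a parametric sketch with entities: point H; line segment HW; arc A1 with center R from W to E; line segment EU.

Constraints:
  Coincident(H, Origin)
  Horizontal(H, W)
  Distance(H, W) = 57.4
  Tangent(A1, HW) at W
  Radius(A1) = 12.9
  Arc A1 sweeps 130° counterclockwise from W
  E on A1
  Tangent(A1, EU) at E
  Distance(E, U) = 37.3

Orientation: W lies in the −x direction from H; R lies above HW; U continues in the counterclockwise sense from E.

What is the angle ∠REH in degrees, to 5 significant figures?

115.96°

H is at the origin; H and W share the same y with |HW| = 57.4 and W on the −x side, so W = (-57.400, 0.0000). The tangent condition forces RW to be normal to HW, so R = W + (0, 12.9) = (-57.400, 12.900). On A1, W sits at bearing -90° from R; a 130° counterclockwise sweep puts E at bearing 40°, so E = R + 12.9·(cos 40°, sin 40°) = (-47.518, 21.192). Then cos ∠REH = ER·EH / (|ER||EH|), giving 115.96°.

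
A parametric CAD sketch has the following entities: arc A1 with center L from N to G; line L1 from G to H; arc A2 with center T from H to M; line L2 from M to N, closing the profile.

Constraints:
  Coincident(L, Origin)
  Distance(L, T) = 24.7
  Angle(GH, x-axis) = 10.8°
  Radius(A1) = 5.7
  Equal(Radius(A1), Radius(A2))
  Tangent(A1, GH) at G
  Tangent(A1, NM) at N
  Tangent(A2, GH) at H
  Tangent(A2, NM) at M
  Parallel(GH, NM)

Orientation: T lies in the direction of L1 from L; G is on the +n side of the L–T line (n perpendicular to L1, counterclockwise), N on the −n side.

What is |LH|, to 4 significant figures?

25.35

The slot axis is L1's direction at 10.8°, so u = (cos 10.8°, sin 10.8°) = (0.9823, 0.1874) and n = (−sin 10.8°, cos 10.8°) = (-0.1874, 0.9823). L is at the origin and T lies 24.7 along u from L, so T = 24.7·u = (24.26, 4.628). Tangency of A1 to both parallel lines with radius 5.7 puts G and N at L ± 5.7·n: G = (-1.068, 5.599), N = (1.068, -5.599). Equal radii place H and M the same way about T: H = T + 5.7·n = (23.19, 10.23), M = T − 5.7·n = (25.33, -0.9707). Then |LH| = |H − L| = 25.35.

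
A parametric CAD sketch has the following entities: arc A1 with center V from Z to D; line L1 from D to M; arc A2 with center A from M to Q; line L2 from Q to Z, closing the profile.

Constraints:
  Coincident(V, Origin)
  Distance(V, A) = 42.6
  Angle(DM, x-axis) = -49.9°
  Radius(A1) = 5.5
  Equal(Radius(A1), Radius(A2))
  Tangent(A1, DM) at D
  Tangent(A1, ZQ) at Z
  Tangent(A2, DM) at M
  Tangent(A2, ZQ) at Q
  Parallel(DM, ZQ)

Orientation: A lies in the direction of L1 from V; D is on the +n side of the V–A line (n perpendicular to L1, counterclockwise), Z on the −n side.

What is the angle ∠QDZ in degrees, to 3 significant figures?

75.5°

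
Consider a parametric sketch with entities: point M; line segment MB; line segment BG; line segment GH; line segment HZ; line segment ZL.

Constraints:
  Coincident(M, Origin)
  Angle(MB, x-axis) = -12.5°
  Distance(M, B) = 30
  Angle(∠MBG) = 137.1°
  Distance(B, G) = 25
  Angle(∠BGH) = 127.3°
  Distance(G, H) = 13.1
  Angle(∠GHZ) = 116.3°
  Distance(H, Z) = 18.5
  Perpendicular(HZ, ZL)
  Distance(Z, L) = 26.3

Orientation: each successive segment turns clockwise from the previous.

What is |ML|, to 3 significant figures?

23.7

M is at the origin; MB runs at -12.5° with length 30.0, so B = (29.3, -6.49). ∠MBG = 137.1° gives BG at -55.4° from the x-axis; with |BG| = 25.0, G = (43.5, -27.1). ∠BGH = 127.3° gives GH at -108° from the x-axis; with |GH| = 13.1, H = (39.4, -39.5). ∠GHZ = 116.3° gives HZ at -172° from the x-axis; with |HZ| = 18.5, Z = (21.1, -42.2). HZ ⟂ ZL, so ZL runs at 98.2°; with |ZL| = 26.3, L = (17.4, -16.1). Then |ML| = |L − M| = 23.7.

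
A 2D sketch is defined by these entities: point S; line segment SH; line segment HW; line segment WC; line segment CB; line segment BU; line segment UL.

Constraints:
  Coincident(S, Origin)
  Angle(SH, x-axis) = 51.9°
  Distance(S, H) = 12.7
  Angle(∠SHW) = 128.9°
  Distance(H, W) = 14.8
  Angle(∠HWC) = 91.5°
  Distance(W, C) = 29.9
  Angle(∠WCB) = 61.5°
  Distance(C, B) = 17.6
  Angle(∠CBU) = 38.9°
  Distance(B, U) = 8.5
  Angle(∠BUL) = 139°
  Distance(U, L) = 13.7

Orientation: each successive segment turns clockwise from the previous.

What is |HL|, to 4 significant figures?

33.56

∠CBU = 38.9° gives BU at 12.70° from the x-axis; with |BU| = 8.5, U = (16.34, -10.04). ∠BUL = 139.0° gives UL at -28.30° from the x-axis; with |UL| = 13.7, L = (28.40, -16.53). Then |HL| = |L − H| = 33.56.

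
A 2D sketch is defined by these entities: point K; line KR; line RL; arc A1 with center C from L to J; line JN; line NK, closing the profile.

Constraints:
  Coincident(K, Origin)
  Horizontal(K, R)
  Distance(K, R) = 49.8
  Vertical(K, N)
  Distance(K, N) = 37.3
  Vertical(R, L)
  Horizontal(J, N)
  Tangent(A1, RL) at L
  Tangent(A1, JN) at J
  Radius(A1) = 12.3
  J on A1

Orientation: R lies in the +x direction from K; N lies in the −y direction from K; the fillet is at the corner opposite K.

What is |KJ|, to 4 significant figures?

52.89

K is at the origin; KR is horizontal with |KR| = 49.8 and R on the +x side, so R = (49.80, 0.000). KN is vertical with |KN| = 37.3 and N on the −y side, so N = (0.000, -37.30). The virtual corner opposite K is at (49.80, -37.30). Since A1 is tangent to RL there, CL ⟂ RL and the tangent condition forces CJ to be normal to JN, with radius 12.3, so the center C sits 12.3 in from both sides at C = (37.50, -25.00). That places the tangent points at L = (49.80, -25.00) on RL and J = (37.50, -37.30) on JN. Then |KJ| = |J − K| = 52.89.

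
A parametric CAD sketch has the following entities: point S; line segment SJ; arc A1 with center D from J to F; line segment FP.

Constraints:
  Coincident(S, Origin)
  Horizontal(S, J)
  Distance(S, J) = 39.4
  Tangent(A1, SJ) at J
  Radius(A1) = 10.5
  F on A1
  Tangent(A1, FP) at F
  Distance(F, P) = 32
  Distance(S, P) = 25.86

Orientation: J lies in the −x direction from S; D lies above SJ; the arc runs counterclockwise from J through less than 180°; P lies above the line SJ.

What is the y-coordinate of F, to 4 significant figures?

2.753

S is at the origin; SJ is horizontal with |SJ| = 39.4 and J on the −x side, so J = (-39.40, 0.000). Since A1 is tangent to SJ there, DJ ⟂ SJ, so D = J + (0, 10.5) = (-39.40, 10.50). Since DF ⟂ FP (tangency), |DP| = √(10.5² + 32.0²) = 33.68 regardless of where F sits on A1. So P lies on both circle(S, 25.86) and circle(D, 33.68); the above-SJ intersection is P = (-8.702, 24.35). F is the foot of the tangent from P: F = (-32.31, 2.753).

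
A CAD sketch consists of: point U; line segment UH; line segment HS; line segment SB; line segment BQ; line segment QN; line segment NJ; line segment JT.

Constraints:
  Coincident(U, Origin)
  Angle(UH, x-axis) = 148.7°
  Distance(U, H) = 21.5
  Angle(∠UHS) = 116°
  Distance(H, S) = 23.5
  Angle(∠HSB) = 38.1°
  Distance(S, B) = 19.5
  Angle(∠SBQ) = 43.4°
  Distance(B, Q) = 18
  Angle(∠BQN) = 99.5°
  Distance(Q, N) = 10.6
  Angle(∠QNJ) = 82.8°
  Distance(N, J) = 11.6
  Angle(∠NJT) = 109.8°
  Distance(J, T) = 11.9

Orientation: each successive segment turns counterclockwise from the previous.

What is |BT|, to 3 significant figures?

3.68

∠QNJ = 82.8° gives NJ at -51.1° from the x-axis; with |NJ| = 11.6, J = (-32.3, -4.42). ∠NJT = 109.8° gives JT at 19.1° from the x-axis; with |JT| = 11.9, T = (-21.1, -0.521). Then |BT| = |T − B| = 3.68.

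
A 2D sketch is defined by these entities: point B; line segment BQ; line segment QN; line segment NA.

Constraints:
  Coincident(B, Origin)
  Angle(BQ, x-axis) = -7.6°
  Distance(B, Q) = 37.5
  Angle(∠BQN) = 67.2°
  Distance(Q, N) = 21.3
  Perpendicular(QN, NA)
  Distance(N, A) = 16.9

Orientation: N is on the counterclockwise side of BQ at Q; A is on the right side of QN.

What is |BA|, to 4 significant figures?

51.91

B is at the origin; BQ runs at -7.6° with length 37.5, so Q = 37.5·(cos -7.6°, sin -7.6°) = (37.17, -4.960). ∠BQN = 67.2°, so QN runs at -7.6° + (180° − 67.2°) = 105.2° from the x-axis; with |QN| = 21.3, N = Q + 21.3·(cos 105.2°, sin 105.2°) = (31.59, 15.60). QN is perpendicular to NA; with |NA| = 16.9 on the right of QN, A = N + 16.9·(0.9650, 0.2622) = (47.89, 20.03). Then |BA| = |A − B| = 51.91.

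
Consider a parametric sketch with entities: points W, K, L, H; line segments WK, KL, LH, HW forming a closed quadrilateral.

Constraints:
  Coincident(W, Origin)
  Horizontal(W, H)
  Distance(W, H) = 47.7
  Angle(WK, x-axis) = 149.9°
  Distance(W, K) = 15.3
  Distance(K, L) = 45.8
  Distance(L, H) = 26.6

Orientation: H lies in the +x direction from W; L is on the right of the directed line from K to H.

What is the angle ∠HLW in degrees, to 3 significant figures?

113°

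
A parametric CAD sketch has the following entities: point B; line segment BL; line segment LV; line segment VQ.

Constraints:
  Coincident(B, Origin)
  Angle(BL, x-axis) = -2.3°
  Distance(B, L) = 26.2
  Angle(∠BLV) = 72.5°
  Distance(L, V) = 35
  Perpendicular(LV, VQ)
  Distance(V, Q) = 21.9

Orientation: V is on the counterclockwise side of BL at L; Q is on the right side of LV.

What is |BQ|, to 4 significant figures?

54.17

B is at the origin; BL runs at -2.3° with length 26.2, so L = 26.2·(cos -2.3°, sin -2.3°) = (26.18, -1.051). ∠BLV = 72.5°, so LV runs at -2.3° + (180° − 72.5°) = 105.2° from the x-axis; with |LV| = 35.0, V = L + 35.0·(cos 105.2°, sin 105.2°) = (17.00, 32.72). LV ⟂ VQ; with |VQ| = 21.9 on the right of LV, Q = V + 21.9·(0.9650, 0.2622) = (38.14, 38.47). Then |BQ| = |Q − B| = 54.17.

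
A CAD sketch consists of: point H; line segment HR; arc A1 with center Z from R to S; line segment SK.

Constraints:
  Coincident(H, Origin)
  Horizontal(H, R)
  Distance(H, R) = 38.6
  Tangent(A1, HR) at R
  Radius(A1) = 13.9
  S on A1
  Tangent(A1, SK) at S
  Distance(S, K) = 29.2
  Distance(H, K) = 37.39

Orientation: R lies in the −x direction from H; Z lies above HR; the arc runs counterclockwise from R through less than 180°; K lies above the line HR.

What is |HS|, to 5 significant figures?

27.196

H is at the origin; HR is horizontal with |HR| = 38.6 and R on the −x side, so R = (-38.600, 0.0000). A1 meets HR tangentially, so ZR is at right angles to HR, so Z = R + (0, 13.9) = (-38.600, 13.900). Since ZS ⟂ SK (tangency), |ZK| = √(13.9² + 29.2²) = 32.340 regardless of where S sits on A1. So K lies on both circle(H, 37.39) and circle(Z, 32.340); the above-HR intersection is K = (-13.859, 34.727). S is the foot of the tangent from K: S = (-25.947, 8.1459).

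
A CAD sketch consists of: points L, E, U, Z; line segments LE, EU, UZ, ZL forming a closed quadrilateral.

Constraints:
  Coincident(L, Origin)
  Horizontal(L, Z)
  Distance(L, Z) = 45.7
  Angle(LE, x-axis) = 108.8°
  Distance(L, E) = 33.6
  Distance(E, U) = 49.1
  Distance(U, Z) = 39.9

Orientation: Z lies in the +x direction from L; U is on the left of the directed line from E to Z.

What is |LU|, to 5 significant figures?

54.331

L is at the origin; LZ is horizontal with |LZ| = 45.7 and Z in +x, so Z = (45.7, 0). LE runs at 108.8° with |LE| = 33.6, so E = (-10.828, 31.807). U is determined by |EU| = 49.1 and |UZ| = 39.9 together: it lies at the intersection of circle(E, 49.1) and circle(Z, 39.9). With |EZ| = 64.862, the foot of the radical line on EZ is 38.743 from E and the perpendicular offset is √(49.1² − 38.743²) = 30.163. Taking the left-of-EZ solution: U = (37.728, 39.095).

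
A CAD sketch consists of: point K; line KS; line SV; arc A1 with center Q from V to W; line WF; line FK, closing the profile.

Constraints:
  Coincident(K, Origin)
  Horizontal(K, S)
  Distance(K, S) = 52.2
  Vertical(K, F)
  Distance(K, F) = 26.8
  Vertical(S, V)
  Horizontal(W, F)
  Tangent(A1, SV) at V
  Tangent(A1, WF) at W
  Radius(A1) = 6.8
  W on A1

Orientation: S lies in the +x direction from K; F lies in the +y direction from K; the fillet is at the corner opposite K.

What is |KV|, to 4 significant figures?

55.90

K is at the origin; K and S share the same y with |KS| = 52.2 and S on the +x side, so S = (52.20, 0.000). K and F share the same x with |KF| = 26.8 and F on the +y side, so F = (0.000, 26.80). The virtual corner opposite K is at (52.20, 26.80). A1 meets SV tangentially, so QV is at right angles to SV and A1 meets WF tangentially, so QW is at right angles to WF, with radius 6.8, so the center Q sits 6.8 in from both sides at Q = (45.40, 20.00). That places the tangent points at V = (52.20, 20.00) on SV and W = (45.40, 26.80) on WF. Then |KV| = |V − K| = 55.90.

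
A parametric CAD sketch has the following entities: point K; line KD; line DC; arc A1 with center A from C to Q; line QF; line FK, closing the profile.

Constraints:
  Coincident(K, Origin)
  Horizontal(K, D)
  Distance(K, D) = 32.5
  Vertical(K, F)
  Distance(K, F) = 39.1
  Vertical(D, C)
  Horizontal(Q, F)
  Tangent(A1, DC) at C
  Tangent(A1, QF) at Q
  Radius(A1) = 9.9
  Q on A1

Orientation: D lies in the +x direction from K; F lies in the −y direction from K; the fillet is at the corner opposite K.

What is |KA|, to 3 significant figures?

36.9

K is at the origin; KD is horizontal with |KD| = 32.5 and D on the +x side, so D = (32.5, 0.00). KF is vertical with |KF| = 39.1 and F on the −y side, so F = (0.00, -39.1). The virtual corner opposite K is at (32.5, -39.1). The tangent condition forces AC to be normal to DC and tangency of A1 to QF means the radius AQ is perpendicular to QF, with radius 9.9, so the center A sits 9.9 in from both sides at A = (22.6, -29.2). Then |KA| = |A − K| = 36.9.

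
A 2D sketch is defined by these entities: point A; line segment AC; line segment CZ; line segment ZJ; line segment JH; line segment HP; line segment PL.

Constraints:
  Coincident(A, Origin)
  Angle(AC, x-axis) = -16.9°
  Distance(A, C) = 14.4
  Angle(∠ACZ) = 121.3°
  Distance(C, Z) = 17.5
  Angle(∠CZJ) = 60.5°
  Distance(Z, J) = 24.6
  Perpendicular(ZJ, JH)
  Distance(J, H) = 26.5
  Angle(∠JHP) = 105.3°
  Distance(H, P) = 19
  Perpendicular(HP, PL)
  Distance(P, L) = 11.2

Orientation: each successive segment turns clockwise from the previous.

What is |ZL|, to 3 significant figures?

21.0

∠JHP = 105.3° gives HP at 0.200° from the x-axis; with |HP| = 19.0, P = (20.3, 10.9). HP ⟂ PL, so PL runs at -89.8°; with |PL| = 11.2, L = (20.3, -0.276). Then |ZL| = |L − Z| = 21.0.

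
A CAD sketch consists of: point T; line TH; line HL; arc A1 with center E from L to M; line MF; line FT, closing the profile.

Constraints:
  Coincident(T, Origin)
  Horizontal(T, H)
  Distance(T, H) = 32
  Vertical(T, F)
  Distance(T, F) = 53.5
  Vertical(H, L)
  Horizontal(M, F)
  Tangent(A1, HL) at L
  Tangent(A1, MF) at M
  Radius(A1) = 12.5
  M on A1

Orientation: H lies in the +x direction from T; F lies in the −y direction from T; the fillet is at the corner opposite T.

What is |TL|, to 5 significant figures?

52.010

The virtual corner opposite T is at (32.000, -53.500). The tangent condition forces EL to be normal to HL and A1 meets MF tangentially, so EM is at right angles to MF, with radius 12.5, so the center E sits 12.5 in from both sides at E = (19.500, -41.000). That places the tangent points at L = (32.000, -41.000) on HL and M = (19.500, -53.500) on MF. Then |TL| = |L − T| = 52.010.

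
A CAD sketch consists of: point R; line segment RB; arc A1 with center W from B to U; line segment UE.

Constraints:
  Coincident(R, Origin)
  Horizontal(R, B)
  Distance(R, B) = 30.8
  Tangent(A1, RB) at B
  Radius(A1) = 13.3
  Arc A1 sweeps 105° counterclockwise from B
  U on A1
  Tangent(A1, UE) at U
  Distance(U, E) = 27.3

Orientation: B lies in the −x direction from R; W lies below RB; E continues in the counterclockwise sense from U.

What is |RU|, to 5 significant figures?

46.748

The tangent condition forces WB to be normal to RB, so W = B + (0, -13.3) = (-30.800, -13.300). On A1, B sits at bearing 90° from W; a 105° counterclockwise sweep puts U at bearing 195°, so U = W + 13.3·(cos 195°, sin 195°) = (-43.647, -16.742). Then |RU| = |U − R| = 46.748.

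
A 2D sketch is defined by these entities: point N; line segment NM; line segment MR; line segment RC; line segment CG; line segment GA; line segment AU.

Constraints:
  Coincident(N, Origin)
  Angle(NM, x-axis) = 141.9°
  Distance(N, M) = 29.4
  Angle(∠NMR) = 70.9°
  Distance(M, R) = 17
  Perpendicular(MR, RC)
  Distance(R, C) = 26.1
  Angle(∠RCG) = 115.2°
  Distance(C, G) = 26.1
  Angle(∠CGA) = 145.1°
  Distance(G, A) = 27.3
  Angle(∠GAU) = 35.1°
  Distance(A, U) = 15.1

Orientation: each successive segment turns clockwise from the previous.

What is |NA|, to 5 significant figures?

43.416

∠RCG = 115.2° gives CG at -122.00° from the x-axis; with |CG| = 26.1, G = (-8.5386, -16.723). ∠CGA = 145.1° gives GA at -156.90° from the x-axis; with |GA| = 27.3, A = (-33.650, -27.434). Then |NA| = |A − N| = 43.416.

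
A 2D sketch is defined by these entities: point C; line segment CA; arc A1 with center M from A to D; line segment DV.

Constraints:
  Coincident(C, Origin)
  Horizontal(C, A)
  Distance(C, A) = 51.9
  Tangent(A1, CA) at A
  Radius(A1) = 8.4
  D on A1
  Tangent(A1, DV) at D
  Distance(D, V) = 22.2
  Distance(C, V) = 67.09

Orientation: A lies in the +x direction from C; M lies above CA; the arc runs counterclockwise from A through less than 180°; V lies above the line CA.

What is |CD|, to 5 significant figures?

60.916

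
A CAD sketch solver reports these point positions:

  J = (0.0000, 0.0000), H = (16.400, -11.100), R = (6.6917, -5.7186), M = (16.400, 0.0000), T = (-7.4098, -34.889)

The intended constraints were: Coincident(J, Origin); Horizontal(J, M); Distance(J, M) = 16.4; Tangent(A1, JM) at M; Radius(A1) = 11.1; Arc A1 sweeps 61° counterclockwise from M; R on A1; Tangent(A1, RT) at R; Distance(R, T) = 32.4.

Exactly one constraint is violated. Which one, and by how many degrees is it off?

Tangent(A1, RT) at R — off by 3.20°.

J = (0.00, 0.00) ✓; J.y = 0.00, M.y = 0.00 ✓; |JM| = 16.40 ✓; ∠(HM, MJ) = 90.00° ✓; |HM| = 11.10 ✓; bearing(H→R) − bearing(H→M) = 61.00° ✓; |HR| = 11.10 ✓; ∠(HR, RT) = 86.80° ✗; |RT| = 32.40 ✓.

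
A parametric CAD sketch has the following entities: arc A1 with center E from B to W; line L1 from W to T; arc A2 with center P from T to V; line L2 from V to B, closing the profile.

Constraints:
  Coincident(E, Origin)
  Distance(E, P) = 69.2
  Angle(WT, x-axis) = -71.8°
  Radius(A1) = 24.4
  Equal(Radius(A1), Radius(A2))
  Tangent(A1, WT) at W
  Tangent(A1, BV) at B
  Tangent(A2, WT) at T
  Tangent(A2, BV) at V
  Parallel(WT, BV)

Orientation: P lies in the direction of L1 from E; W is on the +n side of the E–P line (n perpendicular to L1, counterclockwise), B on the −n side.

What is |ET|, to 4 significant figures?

73.38

The slot axis is L1's direction at -71.8°, so u = (cos -71.8°, sin -71.8°) = (0.3123, -0.9500) and n = (−sin -71.8°, cos -71.8°) = (0.9500, 0.3123). E is at the origin and P lies 69.2 along u from E, so P = 69.2·u = (21.61, -65.74). Tangency of A1 to both parallel lines with radius 24.4 puts W and B at E ± 24.4·n: W = (23.18, 7.621), B = (-23.18, -7.621). Equal radii place T and V the same way about P: T = P + 24.4·n = (44.79, -58.12), V = P − 24.4·n = (-1.566, -73.36). Then |ET| = |T − E| = 73.38.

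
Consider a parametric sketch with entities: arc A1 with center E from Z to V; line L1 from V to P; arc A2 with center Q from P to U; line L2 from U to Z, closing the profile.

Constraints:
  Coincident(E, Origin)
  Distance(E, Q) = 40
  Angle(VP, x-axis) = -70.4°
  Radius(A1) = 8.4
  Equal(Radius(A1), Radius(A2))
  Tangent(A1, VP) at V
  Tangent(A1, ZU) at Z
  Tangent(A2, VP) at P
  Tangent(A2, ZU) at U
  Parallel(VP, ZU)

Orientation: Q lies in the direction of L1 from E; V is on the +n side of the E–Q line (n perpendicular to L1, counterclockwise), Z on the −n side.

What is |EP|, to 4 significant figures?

40.87

The slot axis is L1's direction at -70.4°, so u = (cos -70.4°, sin -70.4°) = (0.3355, -0.9421) and n = (−sin -70.4°, cos -70.4°) = (0.9421, 0.3355). E is at the origin and Q lies 40.0 along u from E, so Q = 40.0·u = (13.42, -37.68). Tangency of A1 to both parallel lines with radius 8.4 puts V and Z at E ± 8.4·n: V = (7.913, 2.818), Z = (-7.913, -2.818). Equal radii place P and U the same way about Q: P = Q + 8.4·n = (21.33, -34.86), U = Q − 8.4·n = (5.505, -40.50). Then |EP| = |P − E| = 40.87.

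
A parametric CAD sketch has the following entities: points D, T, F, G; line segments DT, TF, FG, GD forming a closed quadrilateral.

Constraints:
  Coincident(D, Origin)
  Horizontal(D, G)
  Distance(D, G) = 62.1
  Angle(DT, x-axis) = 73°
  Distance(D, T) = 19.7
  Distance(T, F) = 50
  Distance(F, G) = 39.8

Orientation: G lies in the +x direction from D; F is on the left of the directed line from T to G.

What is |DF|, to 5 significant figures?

64.469

Checks: |TF| = 50.00 ✓; |FG| = 39.80 ✓.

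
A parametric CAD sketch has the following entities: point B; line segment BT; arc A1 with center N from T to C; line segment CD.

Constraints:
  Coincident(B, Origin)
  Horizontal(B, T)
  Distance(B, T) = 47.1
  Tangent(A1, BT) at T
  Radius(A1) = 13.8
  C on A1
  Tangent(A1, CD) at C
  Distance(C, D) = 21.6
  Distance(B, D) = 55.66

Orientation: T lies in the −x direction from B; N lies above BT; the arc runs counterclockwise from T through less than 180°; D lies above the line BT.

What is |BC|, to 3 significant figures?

38.3

B is at the origin; BT is horizontal with |BT| = 47.1 and T on the −x side, so T = (-47.1, 0.00). A1 meets BT tangentially, so NT is at right angles to BT, so N = T + (0, 13.8) = (-47.1, 13.8). Since NC ⟂ CD (tangency), |ND| = √(13.8² + 21.6²) = 25.6 regardless of where C sits on A1. So D lies on both circle(B, 55.66) and circle(N, 25.6); the above-BT intersection is D = (-40.2, 38.5). C is the foot of the tangent from D: C = (-33.9, 17.8).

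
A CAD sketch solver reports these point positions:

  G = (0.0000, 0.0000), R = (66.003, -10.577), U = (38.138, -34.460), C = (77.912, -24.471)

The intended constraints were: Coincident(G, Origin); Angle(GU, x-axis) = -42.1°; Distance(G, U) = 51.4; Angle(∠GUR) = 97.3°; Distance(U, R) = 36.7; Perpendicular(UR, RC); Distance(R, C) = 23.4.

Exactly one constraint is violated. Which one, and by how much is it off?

Distance(R, C) = 23.4 — off by 5.10.

G = (0.00, 0.00) ✓; GU at -42.10° ✓; |GU| = 51.40 ✓; ∠GUR = 97.30° ✓; |UR| = 36.70 ✓; ∠(UR, RC) = 90.00° ✓; |RC| = 18.30 ✗.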